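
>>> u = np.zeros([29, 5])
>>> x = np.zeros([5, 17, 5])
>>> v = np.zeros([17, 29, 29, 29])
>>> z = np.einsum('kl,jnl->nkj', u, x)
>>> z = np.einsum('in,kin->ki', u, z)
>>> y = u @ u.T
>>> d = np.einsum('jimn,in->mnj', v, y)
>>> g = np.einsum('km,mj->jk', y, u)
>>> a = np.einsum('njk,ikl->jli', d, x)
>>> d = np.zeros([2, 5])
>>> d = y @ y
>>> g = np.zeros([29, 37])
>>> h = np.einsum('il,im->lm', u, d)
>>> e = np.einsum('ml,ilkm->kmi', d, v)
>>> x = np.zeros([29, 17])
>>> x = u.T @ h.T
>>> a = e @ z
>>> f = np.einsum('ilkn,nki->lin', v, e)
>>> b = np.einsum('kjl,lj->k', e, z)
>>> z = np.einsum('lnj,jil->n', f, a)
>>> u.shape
(29, 5)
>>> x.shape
(5, 5)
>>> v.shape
(17, 29, 29, 29)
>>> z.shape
(17,)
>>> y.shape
(29, 29)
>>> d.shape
(29, 29)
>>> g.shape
(29, 37)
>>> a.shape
(29, 29, 29)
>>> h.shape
(5, 29)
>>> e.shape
(29, 29, 17)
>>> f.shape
(29, 17, 29)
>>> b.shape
(29,)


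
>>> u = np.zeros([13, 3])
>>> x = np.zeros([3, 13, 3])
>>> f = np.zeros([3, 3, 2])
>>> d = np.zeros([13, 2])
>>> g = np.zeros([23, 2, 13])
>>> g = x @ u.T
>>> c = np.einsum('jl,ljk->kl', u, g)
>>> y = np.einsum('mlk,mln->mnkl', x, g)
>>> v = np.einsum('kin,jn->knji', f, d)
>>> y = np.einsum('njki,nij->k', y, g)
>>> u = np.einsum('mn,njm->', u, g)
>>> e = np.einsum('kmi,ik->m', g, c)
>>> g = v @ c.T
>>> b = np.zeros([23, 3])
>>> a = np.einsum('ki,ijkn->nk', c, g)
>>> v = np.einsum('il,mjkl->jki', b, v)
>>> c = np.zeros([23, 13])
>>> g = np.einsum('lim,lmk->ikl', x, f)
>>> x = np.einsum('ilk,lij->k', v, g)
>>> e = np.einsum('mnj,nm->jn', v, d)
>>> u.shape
()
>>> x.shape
(23,)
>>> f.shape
(3, 3, 2)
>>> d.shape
(13, 2)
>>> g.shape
(13, 2, 3)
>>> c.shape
(23, 13)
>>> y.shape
(3,)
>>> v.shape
(2, 13, 23)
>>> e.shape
(23, 13)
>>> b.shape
(23, 3)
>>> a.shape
(13, 13)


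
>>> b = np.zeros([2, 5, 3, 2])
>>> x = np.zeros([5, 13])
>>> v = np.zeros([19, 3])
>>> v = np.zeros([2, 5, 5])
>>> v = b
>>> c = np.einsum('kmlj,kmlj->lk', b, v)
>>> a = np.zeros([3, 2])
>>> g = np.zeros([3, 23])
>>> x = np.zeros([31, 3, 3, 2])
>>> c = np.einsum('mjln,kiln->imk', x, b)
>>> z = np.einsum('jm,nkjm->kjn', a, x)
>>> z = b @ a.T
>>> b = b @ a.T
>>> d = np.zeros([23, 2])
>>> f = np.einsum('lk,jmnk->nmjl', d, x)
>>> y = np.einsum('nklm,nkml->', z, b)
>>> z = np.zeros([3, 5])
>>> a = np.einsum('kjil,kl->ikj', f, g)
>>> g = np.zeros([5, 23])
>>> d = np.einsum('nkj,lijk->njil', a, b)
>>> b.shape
(2, 5, 3, 3)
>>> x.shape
(31, 3, 3, 2)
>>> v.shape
(2, 5, 3, 2)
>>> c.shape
(5, 31, 2)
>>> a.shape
(31, 3, 3)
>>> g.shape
(5, 23)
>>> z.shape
(3, 5)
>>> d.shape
(31, 3, 5, 2)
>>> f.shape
(3, 3, 31, 23)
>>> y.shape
()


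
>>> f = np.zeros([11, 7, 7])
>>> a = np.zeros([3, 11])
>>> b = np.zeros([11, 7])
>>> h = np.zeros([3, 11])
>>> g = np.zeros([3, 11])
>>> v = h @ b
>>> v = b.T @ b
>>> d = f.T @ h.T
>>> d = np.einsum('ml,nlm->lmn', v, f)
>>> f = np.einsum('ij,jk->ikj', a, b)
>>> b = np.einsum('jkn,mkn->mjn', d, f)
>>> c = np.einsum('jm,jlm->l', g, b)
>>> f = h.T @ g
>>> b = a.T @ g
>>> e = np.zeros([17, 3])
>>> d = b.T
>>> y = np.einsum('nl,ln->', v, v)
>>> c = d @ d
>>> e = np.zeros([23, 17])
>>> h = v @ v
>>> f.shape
(11, 11)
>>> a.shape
(3, 11)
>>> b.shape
(11, 11)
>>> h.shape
(7, 7)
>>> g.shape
(3, 11)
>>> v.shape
(7, 7)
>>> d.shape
(11, 11)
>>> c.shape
(11, 11)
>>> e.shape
(23, 17)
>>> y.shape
()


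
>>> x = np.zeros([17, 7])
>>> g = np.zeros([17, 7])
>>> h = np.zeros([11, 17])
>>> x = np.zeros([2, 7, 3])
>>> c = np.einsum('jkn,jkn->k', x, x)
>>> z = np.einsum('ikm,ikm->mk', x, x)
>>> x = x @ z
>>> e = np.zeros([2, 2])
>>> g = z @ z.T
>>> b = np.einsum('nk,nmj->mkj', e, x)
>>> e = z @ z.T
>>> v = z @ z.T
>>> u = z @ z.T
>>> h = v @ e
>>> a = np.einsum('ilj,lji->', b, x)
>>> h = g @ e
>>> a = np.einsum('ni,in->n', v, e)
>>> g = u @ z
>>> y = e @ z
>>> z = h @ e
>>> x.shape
(2, 7, 7)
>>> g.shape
(3, 7)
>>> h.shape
(3, 3)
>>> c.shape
(7,)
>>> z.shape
(3, 3)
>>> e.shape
(3, 3)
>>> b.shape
(7, 2, 7)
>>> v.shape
(3, 3)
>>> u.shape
(3, 3)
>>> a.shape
(3,)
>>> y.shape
(3, 7)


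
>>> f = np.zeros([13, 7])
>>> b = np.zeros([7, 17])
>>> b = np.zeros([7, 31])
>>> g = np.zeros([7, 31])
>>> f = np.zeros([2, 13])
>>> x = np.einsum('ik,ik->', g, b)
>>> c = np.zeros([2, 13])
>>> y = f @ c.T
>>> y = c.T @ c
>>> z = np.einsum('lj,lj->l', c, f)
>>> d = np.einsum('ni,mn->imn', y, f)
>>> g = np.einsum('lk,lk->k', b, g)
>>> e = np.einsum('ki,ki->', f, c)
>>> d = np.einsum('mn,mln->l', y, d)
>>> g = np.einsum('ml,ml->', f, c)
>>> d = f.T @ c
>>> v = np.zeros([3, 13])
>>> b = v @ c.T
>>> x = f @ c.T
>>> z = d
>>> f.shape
(2, 13)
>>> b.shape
(3, 2)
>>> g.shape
()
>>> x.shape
(2, 2)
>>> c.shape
(2, 13)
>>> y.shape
(13, 13)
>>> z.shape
(13, 13)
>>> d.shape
(13, 13)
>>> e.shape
()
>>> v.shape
(3, 13)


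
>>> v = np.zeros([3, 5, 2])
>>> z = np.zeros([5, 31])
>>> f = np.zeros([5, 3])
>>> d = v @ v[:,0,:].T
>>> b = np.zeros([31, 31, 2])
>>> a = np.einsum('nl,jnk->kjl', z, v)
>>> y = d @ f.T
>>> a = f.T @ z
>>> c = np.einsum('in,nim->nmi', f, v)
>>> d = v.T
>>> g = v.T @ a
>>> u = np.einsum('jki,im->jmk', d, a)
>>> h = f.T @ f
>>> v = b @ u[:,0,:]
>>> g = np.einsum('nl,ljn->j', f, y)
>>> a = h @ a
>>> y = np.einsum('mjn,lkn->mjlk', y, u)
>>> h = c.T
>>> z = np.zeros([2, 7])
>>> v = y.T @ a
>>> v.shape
(31, 2, 5, 31)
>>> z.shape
(2, 7)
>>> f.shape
(5, 3)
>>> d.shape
(2, 5, 3)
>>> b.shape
(31, 31, 2)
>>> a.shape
(3, 31)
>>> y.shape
(3, 5, 2, 31)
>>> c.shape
(3, 2, 5)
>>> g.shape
(5,)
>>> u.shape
(2, 31, 5)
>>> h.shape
(5, 2, 3)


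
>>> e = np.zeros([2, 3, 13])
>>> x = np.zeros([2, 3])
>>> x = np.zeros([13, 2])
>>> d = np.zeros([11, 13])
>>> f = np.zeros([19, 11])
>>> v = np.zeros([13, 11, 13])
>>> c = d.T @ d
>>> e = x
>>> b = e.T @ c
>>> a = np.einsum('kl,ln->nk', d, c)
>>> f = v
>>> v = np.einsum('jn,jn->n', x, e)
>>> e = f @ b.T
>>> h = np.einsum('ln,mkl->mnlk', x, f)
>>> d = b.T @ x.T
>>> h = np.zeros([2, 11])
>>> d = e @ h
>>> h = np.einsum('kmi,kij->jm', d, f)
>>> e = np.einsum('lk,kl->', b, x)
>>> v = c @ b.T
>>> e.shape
()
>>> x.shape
(13, 2)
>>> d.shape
(13, 11, 11)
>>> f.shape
(13, 11, 13)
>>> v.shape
(13, 2)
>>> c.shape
(13, 13)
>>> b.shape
(2, 13)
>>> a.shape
(13, 11)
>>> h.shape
(13, 11)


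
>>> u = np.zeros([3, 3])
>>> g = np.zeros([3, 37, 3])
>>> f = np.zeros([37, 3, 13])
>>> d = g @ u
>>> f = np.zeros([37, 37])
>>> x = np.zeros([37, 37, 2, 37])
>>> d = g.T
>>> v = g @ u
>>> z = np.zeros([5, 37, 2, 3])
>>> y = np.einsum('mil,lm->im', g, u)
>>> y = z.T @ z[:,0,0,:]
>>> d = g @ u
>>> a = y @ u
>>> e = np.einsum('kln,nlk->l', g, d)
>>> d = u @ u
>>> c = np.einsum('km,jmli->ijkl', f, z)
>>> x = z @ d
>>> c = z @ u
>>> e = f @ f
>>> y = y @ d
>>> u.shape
(3, 3)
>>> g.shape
(3, 37, 3)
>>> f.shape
(37, 37)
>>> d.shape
(3, 3)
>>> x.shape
(5, 37, 2, 3)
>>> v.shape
(3, 37, 3)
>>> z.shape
(5, 37, 2, 3)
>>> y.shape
(3, 2, 37, 3)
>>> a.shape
(3, 2, 37, 3)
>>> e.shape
(37, 37)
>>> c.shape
(5, 37, 2, 3)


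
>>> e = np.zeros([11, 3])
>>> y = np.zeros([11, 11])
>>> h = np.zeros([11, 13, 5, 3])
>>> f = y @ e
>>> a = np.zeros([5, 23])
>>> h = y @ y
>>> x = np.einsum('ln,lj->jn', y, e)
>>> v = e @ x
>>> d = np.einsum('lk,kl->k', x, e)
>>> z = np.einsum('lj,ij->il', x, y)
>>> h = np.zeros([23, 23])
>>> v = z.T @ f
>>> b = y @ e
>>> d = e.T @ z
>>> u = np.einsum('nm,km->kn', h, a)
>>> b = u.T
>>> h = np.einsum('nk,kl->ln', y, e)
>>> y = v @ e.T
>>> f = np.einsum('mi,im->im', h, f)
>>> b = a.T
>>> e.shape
(11, 3)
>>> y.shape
(3, 11)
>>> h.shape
(3, 11)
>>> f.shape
(11, 3)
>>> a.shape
(5, 23)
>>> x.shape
(3, 11)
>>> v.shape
(3, 3)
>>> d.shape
(3, 3)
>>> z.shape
(11, 3)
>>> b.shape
(23, 5)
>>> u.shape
(5, 23)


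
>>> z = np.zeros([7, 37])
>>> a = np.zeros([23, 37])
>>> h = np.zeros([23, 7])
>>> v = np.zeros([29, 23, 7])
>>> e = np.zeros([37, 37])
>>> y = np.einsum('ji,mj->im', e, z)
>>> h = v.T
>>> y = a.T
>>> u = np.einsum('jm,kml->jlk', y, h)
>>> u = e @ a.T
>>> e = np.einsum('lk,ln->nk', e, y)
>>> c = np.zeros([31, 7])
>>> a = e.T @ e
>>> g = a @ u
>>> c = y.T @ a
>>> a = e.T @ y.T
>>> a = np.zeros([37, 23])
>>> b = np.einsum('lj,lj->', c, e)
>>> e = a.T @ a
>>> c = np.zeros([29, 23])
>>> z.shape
(7, 37)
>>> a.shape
(37, 23)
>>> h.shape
(7, 23, 29)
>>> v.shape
(29, 23, 7)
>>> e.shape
(23, 23)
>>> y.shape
(37, 23)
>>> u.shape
(37, 23)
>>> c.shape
(29, 23)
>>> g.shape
(37, 23)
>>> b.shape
()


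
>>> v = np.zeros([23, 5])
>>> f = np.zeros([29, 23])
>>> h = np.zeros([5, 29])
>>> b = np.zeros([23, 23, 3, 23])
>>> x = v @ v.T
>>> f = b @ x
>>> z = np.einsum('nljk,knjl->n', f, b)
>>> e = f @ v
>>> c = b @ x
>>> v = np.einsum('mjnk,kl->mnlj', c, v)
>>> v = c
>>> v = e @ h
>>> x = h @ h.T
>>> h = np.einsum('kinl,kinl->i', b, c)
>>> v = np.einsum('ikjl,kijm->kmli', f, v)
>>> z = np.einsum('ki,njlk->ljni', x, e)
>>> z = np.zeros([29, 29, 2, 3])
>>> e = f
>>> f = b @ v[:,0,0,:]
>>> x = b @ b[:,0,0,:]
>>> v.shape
(23, 29, 23, 23)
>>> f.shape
(23, 23, 3, 23)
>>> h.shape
(23,)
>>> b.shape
(23, 23, 3, 23)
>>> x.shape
(23, 23, 3, 23)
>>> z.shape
(29, 29, 2, 3)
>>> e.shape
(23, 23, 3, 23)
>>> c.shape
(23, 23, 3, 23)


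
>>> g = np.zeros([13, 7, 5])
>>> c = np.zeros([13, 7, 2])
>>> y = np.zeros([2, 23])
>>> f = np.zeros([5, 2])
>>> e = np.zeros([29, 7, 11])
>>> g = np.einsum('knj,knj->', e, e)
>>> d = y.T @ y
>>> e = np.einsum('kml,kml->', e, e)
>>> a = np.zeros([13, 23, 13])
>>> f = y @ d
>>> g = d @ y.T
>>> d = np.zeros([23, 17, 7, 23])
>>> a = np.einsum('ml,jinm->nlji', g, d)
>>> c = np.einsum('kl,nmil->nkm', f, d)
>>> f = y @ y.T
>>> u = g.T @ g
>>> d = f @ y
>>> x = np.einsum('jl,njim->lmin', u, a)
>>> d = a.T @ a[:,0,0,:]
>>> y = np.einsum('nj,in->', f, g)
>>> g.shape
(23, 2)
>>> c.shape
(23, 2, 17)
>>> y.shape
()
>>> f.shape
(2, 2)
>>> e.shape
()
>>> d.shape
(17, 23, 2, 17)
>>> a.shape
(7, 2, 23, 17)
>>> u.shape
(2, 2)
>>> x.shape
(2, 17, 23, 7)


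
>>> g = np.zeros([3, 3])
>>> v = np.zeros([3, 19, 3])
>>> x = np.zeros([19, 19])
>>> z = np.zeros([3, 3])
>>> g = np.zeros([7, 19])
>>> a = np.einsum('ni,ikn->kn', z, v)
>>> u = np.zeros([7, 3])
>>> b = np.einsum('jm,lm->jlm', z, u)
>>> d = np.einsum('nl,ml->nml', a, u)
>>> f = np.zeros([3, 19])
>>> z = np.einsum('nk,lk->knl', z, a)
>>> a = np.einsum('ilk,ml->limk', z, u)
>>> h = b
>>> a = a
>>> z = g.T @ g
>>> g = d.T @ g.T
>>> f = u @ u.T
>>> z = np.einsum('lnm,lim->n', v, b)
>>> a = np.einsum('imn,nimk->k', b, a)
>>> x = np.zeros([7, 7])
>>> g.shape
(3, 7, 7)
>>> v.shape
(3, 19, 3)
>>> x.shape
(7, 7)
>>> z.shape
(19,)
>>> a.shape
(19,)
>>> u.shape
(7, 3)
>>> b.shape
(3, 7, 3)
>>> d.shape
(19, 7, 3)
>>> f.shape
(7, 7)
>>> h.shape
(3, 7, 3)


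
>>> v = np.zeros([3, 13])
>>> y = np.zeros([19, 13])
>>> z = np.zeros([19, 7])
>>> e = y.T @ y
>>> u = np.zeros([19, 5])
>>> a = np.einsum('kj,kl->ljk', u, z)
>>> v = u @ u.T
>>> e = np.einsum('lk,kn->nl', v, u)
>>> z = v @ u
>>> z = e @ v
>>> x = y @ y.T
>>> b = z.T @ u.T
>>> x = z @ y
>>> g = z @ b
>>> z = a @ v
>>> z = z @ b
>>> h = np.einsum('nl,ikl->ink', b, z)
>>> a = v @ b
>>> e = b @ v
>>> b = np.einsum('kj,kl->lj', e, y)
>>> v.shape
(19, 19)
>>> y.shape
(19, 13)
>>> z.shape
(7, 5, 19)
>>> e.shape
(19, 19)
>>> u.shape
(19, 5)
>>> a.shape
(19, 19)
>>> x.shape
(5, 13)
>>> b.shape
(13, 19)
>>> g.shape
(5, 19)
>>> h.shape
(7, 19, 5)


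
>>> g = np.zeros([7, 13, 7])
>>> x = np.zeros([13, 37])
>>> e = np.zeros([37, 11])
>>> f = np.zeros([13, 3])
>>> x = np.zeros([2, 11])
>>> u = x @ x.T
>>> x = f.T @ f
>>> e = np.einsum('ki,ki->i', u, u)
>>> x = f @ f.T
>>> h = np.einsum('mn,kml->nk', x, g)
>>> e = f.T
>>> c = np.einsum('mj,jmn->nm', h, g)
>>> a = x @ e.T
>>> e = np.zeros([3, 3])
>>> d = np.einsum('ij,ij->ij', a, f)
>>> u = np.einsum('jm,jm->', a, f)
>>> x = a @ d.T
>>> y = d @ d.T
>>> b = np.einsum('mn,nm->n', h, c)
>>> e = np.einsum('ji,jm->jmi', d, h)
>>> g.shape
(7, 13, 7)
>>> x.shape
(13, 13)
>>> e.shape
(13, 7, 3)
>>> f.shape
(13, 3)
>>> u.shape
()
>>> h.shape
(13, 7)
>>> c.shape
(7, 13)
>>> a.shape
(13, 3)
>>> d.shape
(13, 3)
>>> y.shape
(13, 13)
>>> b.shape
(7,)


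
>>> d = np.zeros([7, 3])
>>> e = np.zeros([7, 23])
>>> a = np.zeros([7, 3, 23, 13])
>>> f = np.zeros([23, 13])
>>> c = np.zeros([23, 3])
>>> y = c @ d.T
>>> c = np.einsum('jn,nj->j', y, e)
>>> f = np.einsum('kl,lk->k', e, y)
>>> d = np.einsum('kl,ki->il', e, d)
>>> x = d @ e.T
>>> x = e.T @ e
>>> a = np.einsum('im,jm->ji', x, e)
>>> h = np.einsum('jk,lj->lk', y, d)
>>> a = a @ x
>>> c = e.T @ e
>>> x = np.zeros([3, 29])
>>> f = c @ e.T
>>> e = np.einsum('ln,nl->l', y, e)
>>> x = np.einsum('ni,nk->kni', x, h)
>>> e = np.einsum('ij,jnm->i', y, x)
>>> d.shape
(3, 23)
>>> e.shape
(23,)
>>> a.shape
(7, 23)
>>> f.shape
(23, 7)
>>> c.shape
(23, 23)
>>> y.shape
(23, 7)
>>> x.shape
(7, 3, 29)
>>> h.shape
(3, 7)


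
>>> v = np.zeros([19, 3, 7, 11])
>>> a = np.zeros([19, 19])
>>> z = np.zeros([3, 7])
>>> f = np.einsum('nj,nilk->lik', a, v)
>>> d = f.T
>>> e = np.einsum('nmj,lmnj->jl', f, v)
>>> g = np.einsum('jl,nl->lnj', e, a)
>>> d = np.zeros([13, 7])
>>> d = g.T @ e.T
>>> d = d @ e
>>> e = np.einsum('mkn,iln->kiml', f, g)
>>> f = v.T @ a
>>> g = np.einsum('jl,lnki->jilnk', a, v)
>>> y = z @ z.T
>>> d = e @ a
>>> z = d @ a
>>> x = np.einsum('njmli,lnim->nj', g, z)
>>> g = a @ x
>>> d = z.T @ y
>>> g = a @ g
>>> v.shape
(19, 3, 7, 11)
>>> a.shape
(19, 19)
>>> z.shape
(3, 19, 7, 19)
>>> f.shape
(11, 7, 3, 19)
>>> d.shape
(19, 7, 19, 3)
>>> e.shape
(3, 19, 7, 19)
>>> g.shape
(19, 11)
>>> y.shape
(3, 3)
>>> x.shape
(19, 11)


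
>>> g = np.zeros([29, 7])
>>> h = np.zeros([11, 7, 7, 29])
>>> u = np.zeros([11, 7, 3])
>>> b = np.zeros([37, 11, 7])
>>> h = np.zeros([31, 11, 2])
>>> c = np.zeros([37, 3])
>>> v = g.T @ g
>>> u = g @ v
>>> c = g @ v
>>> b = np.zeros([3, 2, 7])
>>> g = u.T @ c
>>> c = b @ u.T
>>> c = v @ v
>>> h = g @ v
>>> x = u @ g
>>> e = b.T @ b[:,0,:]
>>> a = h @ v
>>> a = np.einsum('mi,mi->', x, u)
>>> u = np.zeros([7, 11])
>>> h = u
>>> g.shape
(7, 7)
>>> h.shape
(7, 11)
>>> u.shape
(7, 11)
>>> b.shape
(3, 2, 7)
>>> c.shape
(7, 7)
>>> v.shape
(7, 7)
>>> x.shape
(29, 7)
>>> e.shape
(7, 2, 7)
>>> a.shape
()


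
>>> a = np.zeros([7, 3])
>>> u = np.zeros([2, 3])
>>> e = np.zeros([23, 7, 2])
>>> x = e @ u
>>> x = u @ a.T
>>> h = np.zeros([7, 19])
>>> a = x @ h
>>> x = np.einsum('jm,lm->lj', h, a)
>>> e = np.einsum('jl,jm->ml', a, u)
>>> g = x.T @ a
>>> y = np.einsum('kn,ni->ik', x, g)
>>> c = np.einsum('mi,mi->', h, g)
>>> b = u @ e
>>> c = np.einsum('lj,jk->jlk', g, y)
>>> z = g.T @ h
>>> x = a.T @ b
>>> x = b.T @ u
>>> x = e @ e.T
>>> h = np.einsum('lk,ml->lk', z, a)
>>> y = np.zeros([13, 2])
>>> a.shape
(2, 19)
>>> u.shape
(2, 3)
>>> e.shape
(3, 19)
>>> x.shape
(3, 3)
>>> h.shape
(19, 19)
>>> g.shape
(7, 19)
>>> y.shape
(13, 2)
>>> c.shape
(19, 7, 2)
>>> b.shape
(2, 19)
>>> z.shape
(19, 19)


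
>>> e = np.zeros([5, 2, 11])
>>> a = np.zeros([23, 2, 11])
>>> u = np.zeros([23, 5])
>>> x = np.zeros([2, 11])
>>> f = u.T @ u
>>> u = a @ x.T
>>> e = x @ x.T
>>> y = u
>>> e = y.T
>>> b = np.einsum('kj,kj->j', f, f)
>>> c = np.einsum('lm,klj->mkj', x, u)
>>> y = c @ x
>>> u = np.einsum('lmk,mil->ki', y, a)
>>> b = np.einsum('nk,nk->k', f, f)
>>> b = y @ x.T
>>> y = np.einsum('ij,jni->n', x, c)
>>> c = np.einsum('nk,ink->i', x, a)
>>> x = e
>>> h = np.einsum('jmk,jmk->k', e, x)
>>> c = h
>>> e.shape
(2, 2, 23)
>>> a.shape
(23, 2, 11)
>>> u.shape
(11, 2)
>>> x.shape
(2, 2, 23)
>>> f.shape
(5, 5)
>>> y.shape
(23,)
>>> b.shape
(11, 23, 2)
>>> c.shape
(23,)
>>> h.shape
(23,)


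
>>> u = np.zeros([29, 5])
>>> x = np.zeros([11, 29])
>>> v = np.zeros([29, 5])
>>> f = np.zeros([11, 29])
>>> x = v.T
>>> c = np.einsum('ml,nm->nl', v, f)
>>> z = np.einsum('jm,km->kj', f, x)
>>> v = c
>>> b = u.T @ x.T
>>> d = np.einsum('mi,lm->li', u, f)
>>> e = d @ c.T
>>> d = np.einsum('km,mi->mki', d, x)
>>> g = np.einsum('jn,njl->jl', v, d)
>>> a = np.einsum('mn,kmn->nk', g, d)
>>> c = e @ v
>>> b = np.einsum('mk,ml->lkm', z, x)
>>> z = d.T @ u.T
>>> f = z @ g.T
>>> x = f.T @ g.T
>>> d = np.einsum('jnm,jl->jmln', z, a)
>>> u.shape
(29, 5)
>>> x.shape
(11, 11, 11)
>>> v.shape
(11, 5)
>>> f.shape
(29, 11, 11)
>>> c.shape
(11, 5)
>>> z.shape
(29, 11, 29)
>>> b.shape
(29, 11, 5)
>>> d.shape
(29, 29, 5, 11)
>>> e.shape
(11, 11)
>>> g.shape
(11, 29)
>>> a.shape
(29, 5)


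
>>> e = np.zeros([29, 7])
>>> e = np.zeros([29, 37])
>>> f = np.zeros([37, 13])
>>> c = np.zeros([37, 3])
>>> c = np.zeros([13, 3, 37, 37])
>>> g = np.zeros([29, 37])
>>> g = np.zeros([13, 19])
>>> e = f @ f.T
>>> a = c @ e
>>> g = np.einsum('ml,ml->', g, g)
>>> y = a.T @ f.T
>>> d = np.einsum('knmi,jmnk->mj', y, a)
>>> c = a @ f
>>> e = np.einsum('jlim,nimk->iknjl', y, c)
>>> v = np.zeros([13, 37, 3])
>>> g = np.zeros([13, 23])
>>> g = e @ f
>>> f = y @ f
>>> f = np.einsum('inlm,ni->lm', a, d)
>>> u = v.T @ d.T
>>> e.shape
(3, 13, 13, 37, 37)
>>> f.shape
(37, 37)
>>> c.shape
(13, 3, 37, 13)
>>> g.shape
(3, 13, 13, 37, 13)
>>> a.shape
(13, 3, 37, 37)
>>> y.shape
(37, 37, 3, 37)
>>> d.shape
(3, 13)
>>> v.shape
(13, 37, 3)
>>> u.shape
(3, 37, 3)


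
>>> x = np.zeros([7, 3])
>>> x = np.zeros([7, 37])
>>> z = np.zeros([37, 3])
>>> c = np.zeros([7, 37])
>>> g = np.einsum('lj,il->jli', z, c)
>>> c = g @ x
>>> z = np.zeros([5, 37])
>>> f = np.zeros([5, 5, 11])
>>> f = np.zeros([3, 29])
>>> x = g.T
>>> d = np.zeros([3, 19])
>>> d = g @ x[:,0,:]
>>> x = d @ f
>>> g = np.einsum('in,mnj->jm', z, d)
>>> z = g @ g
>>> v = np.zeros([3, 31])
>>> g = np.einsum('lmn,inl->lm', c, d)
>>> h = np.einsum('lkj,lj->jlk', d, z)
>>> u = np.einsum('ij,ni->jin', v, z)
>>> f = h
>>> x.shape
(3, 37, 29)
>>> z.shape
(3, 3)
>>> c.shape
(3, 37, 37)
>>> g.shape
(3, 37)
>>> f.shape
(3, 3, 37)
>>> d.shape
(3, 37, 3)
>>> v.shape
(3, 31)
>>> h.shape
(3, 3, 37)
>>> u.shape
(31, 3, 3)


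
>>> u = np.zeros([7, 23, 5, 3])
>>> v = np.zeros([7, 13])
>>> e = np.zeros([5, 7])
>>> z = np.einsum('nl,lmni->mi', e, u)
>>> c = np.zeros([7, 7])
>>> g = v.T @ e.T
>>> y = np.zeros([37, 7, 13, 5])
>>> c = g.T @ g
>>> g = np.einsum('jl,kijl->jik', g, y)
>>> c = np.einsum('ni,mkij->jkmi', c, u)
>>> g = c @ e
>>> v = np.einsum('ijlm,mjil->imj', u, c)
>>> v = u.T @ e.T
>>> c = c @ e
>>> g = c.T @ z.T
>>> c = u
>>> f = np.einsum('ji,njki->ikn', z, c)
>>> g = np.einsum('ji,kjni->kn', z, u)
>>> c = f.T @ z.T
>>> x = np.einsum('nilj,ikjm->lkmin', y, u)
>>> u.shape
(7, 23, 5, 3)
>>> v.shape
(3, 5, 23, 5)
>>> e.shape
(5, 7)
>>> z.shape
(23, 3)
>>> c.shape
(7, 5, 23)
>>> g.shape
(7, 5)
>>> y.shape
(37, 7, 13, 5)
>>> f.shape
(3, 5, 7)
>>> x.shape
(13, 23, 3, 7, 37)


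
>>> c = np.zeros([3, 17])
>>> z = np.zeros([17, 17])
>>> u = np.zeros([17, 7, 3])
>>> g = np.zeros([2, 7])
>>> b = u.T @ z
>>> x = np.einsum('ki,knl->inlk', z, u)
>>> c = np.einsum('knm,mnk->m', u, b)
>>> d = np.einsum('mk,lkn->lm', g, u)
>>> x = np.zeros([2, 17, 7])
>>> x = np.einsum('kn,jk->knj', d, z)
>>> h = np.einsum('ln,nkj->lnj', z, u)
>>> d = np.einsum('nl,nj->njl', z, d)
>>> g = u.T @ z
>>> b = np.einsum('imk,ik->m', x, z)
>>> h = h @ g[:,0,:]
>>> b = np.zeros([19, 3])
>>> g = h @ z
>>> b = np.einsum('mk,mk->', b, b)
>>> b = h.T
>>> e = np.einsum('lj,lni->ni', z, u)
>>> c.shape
(3,)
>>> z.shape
(17, 17)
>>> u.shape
(17, 7, 3)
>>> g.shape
(17, 17, 17)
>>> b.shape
(17, 17, 17)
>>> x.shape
(17, 2, 17)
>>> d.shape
(17, 2, 17)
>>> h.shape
(17, 17, 17)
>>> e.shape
(7, 3)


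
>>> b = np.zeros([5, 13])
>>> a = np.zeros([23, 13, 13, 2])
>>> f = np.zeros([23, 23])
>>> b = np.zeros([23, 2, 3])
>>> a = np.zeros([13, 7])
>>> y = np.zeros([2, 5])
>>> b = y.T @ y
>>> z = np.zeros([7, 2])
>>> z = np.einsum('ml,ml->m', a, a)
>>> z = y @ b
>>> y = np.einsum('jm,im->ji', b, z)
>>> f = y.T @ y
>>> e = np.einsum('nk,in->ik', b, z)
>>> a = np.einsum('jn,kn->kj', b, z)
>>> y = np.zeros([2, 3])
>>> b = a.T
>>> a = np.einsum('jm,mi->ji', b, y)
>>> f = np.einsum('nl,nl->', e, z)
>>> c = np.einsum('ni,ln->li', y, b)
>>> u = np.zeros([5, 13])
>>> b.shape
(5, 2)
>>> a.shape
(5, 3)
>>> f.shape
()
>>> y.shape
(2, 3)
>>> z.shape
(2, 5)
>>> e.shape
(2, 5)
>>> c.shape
(5, 3)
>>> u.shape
(5, 13)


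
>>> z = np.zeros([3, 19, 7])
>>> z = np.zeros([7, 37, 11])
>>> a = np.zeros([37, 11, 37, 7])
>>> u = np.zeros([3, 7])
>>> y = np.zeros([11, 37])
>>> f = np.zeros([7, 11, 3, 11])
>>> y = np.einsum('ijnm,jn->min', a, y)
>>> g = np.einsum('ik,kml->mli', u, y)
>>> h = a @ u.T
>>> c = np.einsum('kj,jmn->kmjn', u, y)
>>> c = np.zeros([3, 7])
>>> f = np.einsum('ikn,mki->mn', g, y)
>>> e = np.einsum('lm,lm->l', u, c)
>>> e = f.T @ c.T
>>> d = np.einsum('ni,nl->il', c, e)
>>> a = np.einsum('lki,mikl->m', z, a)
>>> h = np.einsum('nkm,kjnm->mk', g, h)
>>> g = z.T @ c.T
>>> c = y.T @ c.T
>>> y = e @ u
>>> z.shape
(7, 37, 11)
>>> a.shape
(37,)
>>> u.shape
(3, 7)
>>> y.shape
(3, 7)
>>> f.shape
(7, 3)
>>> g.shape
(11, 37, 3)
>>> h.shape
(3, 37)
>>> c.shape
(37, 37, 3)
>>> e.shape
(3, 3)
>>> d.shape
(7, 3)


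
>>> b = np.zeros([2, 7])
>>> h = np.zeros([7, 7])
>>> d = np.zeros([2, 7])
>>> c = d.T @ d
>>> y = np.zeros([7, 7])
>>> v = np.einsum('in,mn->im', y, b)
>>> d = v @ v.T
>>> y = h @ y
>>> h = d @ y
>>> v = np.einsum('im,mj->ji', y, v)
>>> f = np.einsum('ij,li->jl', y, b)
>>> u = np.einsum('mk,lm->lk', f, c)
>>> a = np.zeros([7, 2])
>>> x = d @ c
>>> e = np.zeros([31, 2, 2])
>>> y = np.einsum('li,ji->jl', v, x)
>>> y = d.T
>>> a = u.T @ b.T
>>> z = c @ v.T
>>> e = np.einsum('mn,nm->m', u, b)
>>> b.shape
(2, 7)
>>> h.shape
(7, 7)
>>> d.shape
(7, 7)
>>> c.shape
(7, 7)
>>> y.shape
(7, 7)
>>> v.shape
(2, 7)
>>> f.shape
(7, 2)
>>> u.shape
(7, 2)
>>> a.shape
(2, 2)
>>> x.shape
(7, 7)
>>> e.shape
(7,)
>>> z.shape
(7, 2)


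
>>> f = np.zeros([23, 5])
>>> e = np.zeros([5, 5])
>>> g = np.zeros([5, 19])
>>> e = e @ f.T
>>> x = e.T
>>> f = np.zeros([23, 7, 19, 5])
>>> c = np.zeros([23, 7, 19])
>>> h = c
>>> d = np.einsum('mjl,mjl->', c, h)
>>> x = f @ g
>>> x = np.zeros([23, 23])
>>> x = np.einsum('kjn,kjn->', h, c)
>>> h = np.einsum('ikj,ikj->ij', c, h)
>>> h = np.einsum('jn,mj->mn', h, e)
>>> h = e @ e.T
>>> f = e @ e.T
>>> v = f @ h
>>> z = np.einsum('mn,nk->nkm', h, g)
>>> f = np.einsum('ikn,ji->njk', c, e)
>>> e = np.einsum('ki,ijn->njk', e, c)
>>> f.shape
(19, 5, 7)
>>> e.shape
(19, 7, 5)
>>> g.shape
(5, 19)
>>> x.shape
()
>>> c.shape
(23, 7, 19)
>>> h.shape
(5, 5)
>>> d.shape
()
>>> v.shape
(5, 5)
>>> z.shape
(5, 19, 5)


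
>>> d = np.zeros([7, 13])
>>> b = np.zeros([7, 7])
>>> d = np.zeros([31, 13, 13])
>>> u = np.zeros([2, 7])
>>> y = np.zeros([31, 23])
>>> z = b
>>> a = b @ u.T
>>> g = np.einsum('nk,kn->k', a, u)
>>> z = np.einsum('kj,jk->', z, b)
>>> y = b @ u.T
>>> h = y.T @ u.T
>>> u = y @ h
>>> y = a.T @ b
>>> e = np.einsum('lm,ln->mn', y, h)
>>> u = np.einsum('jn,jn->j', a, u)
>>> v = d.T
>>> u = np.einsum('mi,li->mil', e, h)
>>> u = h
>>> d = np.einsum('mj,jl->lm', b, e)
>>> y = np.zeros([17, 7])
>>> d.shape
(2, 7)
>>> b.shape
(7, 7)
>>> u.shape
(2, 2)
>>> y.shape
(17, 7)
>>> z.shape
()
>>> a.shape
(7, 2)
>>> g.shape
(2,)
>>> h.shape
(2, 2)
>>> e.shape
(7, 2)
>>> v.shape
(13, 13, 31)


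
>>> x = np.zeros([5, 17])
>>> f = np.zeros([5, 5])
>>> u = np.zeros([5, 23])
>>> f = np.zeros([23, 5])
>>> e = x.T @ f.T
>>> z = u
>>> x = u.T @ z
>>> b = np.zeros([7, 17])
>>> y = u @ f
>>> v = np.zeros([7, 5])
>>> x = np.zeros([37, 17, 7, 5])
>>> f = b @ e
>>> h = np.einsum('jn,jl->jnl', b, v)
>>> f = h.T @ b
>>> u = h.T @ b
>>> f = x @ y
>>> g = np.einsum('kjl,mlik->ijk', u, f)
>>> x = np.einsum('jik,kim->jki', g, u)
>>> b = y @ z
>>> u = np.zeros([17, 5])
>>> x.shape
(7, 5, 17)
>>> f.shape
(37, 17, 7, 5)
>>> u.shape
(17, 5)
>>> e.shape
(17, 23)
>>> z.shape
(5, 23)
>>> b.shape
(5, 23)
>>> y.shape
(5, 5)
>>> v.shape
(7, 5)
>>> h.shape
(7, 17, 5)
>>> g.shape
(7, 17, 5)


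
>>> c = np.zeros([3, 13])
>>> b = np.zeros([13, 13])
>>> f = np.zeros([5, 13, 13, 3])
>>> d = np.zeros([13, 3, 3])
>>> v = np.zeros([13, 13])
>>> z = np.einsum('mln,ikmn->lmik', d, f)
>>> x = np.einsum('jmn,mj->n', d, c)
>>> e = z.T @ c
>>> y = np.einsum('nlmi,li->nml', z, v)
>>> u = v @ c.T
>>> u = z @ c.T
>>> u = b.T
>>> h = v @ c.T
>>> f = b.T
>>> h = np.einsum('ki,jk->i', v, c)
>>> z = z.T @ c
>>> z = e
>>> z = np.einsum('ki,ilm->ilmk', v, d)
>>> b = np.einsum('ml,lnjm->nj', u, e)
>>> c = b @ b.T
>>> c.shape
(5, 5)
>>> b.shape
(5, 13)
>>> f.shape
(13, 13)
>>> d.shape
(13, 3, 3)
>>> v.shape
(13, 13)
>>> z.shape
(13, 3, 3, 13)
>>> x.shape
(3,)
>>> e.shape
(13, 5, 13, 13)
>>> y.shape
(3, 5, 13)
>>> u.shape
(13, 13)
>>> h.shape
(13,)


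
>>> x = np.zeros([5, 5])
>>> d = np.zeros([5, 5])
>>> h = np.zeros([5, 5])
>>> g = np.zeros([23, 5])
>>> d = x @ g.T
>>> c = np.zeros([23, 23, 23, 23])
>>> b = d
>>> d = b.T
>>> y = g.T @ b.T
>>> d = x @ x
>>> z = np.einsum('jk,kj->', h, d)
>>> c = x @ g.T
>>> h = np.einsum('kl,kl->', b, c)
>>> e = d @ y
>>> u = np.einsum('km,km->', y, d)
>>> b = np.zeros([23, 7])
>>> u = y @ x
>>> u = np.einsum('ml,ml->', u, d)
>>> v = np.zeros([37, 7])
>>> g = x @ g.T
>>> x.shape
(5, 5)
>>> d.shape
(5, 5)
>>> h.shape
()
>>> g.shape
(5, 23)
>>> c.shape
(5, 23)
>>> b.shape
(23, 7)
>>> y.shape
(5, 5)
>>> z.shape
()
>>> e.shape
(5, 5)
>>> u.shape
()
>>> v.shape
(37, 7)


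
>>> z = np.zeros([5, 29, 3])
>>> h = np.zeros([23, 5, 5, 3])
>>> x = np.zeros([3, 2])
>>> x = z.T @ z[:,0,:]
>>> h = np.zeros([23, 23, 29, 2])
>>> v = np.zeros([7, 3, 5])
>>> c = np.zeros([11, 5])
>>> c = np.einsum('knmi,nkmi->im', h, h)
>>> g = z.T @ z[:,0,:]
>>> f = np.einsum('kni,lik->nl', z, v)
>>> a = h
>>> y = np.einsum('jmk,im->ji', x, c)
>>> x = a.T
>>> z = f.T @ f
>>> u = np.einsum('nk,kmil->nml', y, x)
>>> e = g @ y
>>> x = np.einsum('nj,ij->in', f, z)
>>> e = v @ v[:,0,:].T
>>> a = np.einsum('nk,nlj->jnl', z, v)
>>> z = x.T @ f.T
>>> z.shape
(29, 29)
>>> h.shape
(23, 23, 29, 2)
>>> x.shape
(7, 29)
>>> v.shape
(7, 3, 5)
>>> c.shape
(2, 29)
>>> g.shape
(3, 29, 3)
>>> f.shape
(29, 7)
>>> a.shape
(5, 7, 3)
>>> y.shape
(3, 2)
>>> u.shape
(3, 29, 23)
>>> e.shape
(7, 3, 7)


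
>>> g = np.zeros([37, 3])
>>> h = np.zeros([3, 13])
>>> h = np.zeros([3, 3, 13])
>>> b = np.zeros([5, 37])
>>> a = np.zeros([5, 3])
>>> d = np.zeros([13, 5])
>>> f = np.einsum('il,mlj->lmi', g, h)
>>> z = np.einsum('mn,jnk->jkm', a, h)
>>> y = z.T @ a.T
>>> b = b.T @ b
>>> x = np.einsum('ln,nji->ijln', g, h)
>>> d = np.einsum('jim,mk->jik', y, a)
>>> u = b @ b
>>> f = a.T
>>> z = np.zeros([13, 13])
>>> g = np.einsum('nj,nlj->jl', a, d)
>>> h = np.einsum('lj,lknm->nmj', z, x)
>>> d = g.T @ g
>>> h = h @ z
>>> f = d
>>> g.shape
(3, 13)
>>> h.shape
(37, 3, 13)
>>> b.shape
(37, 37)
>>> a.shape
(5, 3)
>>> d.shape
(13, 13)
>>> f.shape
(13, 13)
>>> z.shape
(13, 13)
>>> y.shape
(5, 13, 5)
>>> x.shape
(13, 3, 37, 3)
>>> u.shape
(37, 37)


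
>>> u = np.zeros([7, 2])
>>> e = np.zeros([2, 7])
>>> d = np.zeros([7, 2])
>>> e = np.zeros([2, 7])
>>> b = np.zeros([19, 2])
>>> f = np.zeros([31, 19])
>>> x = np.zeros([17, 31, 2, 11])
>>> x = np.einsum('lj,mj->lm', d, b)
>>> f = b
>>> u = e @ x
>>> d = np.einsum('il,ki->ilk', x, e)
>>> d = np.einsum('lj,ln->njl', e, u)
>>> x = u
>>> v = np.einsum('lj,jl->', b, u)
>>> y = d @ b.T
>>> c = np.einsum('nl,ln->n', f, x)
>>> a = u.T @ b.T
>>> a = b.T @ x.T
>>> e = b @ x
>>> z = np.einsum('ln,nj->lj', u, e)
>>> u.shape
(2, 19)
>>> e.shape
(19, 19)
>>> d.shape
(19, 7, 2)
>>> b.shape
(19, 2)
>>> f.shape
(19, 2)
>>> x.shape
(2, 19)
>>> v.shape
()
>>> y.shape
(19, 7, 19)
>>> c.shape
(19,)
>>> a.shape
(2, 2)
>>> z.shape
(2, 19)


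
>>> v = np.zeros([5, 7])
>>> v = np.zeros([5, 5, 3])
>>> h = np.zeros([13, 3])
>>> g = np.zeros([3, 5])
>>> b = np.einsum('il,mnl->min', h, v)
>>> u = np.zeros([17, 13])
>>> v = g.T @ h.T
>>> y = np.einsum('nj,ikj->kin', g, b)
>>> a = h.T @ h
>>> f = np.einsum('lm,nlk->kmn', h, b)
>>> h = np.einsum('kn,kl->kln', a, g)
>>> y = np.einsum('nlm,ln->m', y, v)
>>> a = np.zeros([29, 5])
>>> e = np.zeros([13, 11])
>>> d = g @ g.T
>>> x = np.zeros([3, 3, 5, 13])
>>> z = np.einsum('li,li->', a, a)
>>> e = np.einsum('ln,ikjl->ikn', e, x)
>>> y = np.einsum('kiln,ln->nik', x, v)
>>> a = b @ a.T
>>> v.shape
(5, 13)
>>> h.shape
(3, 5, 3)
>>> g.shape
(3, 5)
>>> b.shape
(5, 13, 5)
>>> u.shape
(17, 13)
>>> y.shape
(13, 3, 3)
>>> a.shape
(5, 13, 29)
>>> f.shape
(5, 3, 5)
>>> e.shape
(3, 3, 11)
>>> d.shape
(3, 3)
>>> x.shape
(3, 3, 5, 13)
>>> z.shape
()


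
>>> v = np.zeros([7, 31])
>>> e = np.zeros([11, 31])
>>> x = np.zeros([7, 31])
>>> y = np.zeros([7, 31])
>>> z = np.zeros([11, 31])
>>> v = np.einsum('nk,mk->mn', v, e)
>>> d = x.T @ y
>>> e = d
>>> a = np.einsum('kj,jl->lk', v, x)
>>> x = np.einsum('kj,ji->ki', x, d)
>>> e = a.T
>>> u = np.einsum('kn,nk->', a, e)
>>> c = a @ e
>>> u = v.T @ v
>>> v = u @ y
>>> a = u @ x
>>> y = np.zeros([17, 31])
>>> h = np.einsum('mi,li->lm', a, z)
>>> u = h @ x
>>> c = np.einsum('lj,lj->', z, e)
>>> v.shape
(7, 31)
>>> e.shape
(11, 31)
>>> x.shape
(7, 31)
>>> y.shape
(17, 31)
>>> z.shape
(11, 31)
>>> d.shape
(31, 31)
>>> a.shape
(7, 31)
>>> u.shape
(11, 31)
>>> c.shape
()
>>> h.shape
(11, 7)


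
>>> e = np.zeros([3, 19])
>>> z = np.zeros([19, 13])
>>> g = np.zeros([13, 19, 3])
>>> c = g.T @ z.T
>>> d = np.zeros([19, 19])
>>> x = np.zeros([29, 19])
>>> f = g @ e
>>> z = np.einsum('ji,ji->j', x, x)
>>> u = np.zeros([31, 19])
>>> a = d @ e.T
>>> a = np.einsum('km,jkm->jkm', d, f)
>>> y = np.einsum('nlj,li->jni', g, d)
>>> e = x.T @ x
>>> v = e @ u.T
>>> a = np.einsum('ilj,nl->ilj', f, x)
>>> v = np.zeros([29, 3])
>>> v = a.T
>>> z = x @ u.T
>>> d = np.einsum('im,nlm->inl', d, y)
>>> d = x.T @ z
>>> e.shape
(19, 19)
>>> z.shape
(29, 31)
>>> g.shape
(13, 19, 3)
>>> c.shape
(3, 19, 19)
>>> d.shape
(19, 31)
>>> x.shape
(29, 19)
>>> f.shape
(13, 19, 19)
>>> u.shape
(31, 19)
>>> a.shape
(13, 19, 19)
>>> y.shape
(3, 13, 19)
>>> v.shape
(19, 19, 13)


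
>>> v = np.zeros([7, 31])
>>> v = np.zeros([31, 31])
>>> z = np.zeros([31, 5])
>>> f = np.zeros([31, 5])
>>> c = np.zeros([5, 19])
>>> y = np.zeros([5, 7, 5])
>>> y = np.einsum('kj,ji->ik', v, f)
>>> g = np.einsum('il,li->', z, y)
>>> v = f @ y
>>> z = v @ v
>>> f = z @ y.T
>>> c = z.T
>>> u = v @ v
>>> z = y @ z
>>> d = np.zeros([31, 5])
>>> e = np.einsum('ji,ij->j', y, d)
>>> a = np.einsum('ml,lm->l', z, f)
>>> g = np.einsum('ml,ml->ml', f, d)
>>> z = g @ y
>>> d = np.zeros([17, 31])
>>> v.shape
(31, 31)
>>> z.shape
(31, 31)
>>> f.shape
(31, 5)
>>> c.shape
(31, 31)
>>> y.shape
(5, 31)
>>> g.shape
(31, 5)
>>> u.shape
(31, 31)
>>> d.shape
(17, 31)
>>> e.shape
(5,)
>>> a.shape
(31,)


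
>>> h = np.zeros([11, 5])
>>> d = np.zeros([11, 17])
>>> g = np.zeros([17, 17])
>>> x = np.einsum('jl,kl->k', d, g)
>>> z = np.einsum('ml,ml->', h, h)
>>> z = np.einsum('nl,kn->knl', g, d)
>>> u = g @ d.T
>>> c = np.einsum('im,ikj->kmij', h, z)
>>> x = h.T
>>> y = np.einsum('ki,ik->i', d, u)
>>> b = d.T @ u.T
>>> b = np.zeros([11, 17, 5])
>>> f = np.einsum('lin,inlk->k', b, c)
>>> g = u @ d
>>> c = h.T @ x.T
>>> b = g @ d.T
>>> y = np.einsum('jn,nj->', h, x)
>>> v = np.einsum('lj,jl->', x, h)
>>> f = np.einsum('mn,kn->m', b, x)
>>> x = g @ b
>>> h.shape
(11, 5)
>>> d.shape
(11, 17)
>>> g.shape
(17, 17)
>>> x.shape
(17, 11)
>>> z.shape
(11, 17, 17)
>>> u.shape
(17, 11)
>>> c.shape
(5, 5)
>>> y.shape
()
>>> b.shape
(17, 11)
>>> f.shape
(17,)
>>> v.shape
()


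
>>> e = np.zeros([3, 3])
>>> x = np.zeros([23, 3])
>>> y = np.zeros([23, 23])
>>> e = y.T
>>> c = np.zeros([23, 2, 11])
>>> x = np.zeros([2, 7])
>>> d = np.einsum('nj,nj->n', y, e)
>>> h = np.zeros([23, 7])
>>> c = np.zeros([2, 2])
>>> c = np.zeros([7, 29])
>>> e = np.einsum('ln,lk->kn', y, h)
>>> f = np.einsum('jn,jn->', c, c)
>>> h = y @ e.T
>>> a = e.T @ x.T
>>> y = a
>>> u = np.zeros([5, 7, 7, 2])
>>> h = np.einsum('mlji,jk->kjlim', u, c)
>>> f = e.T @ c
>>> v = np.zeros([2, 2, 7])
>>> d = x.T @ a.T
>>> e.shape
(7, 23)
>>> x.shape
(2, 7)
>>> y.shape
(23, 2)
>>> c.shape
(7, 29)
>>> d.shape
(7, 23)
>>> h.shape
(29, 7, 7, 2, 5)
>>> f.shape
(23, 29)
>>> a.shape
(23, 2)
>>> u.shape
(5, 7, 7, 2)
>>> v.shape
(2, 2, 7)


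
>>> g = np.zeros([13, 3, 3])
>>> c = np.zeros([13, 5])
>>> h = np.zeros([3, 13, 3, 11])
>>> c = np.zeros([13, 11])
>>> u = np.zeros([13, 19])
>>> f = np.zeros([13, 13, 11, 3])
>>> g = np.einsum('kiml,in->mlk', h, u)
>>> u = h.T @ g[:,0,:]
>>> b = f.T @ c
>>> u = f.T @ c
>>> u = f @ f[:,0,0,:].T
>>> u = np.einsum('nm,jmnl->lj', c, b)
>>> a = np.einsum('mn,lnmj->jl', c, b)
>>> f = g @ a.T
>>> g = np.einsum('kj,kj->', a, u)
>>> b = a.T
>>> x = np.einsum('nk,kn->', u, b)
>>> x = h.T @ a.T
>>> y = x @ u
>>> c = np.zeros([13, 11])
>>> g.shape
()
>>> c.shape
(13, 11)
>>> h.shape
(3, 13, 3, 11)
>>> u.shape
(11, 3)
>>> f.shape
(3, 11, 11)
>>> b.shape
(3, 11)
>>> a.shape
(11, 3)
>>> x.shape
(11, 3, 13, 11)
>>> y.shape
(11, 3, 13, 3)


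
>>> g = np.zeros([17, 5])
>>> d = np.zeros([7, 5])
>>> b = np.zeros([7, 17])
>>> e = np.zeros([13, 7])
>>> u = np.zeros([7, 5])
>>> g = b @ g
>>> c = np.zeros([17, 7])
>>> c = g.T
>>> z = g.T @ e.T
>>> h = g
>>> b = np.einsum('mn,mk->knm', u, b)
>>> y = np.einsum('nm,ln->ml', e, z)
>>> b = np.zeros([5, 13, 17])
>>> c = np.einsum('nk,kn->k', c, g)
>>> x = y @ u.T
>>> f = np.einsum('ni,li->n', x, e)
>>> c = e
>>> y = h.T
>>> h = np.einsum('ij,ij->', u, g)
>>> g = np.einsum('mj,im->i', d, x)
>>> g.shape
(7,)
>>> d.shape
(7, 5)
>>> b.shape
(5, 13, 17)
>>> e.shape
(13, 7)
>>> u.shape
(7, 5)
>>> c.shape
(13, 7)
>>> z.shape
(5, 13)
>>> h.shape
()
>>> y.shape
(5, 7)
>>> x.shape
(7, 7)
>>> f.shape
(7,)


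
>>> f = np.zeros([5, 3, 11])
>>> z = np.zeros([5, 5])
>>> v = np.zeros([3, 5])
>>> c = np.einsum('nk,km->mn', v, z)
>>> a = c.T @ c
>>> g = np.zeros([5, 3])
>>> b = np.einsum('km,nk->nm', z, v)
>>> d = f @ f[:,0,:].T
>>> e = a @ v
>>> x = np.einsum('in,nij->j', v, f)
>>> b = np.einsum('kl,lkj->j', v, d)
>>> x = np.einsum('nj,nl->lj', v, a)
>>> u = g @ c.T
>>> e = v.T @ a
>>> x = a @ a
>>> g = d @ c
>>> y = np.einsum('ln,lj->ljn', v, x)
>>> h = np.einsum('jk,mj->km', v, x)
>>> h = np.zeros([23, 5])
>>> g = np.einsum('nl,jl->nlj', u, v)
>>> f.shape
(5, 3, 11)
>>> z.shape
(5, 5)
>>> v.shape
(3, 5)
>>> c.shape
(5, 3)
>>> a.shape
(3, 3)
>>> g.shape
(5, 5, 3)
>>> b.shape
(5,)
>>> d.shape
(5, 3, 5)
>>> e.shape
(5, 3)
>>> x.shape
(3, 3)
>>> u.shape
(5, 5)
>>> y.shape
(3, 3, 5)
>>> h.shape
(23, 5)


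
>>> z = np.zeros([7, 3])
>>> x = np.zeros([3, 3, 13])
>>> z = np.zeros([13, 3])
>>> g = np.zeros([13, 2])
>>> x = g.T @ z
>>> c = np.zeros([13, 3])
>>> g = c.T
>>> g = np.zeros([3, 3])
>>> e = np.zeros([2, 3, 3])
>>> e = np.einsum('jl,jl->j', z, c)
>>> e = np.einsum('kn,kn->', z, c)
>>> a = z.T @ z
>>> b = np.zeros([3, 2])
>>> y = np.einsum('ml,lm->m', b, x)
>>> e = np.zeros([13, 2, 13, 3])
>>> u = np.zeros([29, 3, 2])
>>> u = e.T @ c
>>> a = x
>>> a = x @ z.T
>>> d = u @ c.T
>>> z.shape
(13, 3)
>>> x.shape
(2, 3)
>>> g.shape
(3, 3)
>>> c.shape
(13, 3)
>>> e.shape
(13, 2, 13, 3)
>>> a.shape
(2, 13)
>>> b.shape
(3, 2)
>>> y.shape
(3,)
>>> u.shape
(3, 13, 2, 3)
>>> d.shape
(3, 13, 2, 13)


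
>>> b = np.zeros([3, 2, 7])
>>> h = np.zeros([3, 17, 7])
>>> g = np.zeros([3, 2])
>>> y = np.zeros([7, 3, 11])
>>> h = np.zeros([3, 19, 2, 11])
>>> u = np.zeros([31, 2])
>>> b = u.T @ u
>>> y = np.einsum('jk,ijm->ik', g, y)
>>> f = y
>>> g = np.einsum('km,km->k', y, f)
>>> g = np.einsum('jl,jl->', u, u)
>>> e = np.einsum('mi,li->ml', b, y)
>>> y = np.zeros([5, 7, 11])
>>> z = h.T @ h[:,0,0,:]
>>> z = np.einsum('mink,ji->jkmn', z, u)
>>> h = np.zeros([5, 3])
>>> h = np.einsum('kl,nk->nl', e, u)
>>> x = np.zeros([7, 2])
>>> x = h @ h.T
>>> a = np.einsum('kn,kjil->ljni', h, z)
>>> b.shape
(2, 2)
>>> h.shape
(31, 7)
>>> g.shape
()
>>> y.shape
(5, 7, 11)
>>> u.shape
(31, 2)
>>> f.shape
(7, 2)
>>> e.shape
(2, 7)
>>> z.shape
(31, 11, 11, 19)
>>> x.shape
(31, 31)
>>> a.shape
(19, 11, 7, 11)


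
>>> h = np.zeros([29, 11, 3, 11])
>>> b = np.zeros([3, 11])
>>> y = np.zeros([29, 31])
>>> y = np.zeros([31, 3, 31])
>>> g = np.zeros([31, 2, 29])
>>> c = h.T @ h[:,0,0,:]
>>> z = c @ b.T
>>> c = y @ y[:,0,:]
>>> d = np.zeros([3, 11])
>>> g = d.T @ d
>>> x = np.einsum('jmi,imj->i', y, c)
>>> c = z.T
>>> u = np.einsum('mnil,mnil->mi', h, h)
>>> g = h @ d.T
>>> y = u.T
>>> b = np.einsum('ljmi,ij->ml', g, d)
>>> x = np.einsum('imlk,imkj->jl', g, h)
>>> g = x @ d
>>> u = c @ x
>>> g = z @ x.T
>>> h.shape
(29, 11, 3, 11)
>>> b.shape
(3, 29)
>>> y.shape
(3, 29)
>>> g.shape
(11, 3, 11, 11)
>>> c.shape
(3, 11, 3, 11)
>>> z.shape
(11, 3, 11, 3)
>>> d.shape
(3, 11)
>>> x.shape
(11, 3)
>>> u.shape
(3, 11, 3, 3)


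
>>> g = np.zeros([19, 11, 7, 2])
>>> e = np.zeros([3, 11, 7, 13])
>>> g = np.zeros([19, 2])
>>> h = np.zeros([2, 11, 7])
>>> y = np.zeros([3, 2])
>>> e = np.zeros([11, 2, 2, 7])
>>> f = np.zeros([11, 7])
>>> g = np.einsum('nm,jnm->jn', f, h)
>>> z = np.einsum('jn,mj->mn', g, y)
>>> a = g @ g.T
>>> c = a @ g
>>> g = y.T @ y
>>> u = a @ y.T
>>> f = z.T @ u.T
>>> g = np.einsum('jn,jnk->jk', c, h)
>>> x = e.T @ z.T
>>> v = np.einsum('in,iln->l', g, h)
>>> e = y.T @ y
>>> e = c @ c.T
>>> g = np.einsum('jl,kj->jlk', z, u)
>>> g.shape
(3, 11, 2)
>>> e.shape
(2, 2)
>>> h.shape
(2, 11, 7)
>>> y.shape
(3, 2)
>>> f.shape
(11, 2)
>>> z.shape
(3, 11)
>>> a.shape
(2, 2)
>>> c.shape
(2, 11)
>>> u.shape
(2, 3)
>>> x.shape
(7, 2, 2, 3)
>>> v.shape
(11,)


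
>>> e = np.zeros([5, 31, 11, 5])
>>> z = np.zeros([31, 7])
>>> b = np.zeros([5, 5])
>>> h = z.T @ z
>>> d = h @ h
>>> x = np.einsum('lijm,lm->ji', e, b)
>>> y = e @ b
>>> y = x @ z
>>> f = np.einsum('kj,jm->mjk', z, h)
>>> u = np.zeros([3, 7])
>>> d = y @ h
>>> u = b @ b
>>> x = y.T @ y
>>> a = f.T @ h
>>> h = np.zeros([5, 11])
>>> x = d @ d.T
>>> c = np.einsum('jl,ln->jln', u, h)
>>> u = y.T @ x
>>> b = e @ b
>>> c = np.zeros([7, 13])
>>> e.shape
(5, 31, 11, 5)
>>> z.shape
(31, 7)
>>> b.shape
(5, 31, 11, 5)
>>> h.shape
(5, 11)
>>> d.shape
(11, 7)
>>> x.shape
(11, 11)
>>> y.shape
(11, 7)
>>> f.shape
(7, 7, 31)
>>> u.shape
(7, 11)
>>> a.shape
(31, 7, 7)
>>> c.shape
(7, 13)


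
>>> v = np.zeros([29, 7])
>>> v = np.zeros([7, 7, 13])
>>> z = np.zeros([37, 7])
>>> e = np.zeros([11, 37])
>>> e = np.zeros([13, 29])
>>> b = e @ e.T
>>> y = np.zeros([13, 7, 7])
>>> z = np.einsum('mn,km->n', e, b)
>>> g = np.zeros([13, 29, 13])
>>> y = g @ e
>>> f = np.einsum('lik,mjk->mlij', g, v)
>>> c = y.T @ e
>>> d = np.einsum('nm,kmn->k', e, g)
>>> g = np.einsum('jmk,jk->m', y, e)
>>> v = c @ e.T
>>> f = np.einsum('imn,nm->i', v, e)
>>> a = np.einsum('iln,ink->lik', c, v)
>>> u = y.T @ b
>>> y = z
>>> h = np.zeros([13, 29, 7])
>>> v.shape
(29, 29, 13)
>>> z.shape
(29,)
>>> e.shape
(13, 29)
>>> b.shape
(13, 13)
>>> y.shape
(29,)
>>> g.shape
(29,)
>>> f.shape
(29,)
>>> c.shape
(29, 29, 29)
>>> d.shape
(13,)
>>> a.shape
(29, 29, 13)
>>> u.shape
(29, 29, 13)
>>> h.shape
(13, 29, 7)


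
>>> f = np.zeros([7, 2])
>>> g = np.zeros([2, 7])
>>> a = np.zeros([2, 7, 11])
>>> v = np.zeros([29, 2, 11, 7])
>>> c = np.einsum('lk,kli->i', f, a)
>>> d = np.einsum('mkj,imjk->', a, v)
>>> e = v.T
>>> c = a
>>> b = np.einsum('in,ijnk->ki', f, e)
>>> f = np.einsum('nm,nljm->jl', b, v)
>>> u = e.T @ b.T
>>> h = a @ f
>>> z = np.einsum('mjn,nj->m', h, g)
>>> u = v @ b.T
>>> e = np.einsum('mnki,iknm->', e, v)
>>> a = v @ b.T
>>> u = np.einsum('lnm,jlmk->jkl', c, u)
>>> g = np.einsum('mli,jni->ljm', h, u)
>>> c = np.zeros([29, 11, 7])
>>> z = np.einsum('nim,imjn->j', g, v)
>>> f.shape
(11, 2)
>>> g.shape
(7, 29, 2)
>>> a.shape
(29, 2, 11, 29)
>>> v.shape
(29, 2, 11, 7)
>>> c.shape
(29, 11, 7)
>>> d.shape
()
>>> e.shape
()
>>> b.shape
(29, 7)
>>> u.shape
(29, 29, 2)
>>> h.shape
(2, 7, 2)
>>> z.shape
(11,)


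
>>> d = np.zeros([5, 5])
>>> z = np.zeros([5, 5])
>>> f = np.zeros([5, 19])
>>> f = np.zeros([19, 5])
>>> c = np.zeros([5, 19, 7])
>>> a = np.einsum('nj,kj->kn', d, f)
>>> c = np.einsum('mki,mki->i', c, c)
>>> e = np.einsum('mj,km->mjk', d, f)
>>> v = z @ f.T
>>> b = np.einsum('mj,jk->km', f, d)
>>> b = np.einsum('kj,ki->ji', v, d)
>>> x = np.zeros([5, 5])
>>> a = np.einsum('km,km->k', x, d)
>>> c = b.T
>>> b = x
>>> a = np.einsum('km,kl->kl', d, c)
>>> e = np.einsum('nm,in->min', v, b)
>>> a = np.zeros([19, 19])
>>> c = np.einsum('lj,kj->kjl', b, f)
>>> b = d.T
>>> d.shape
(5, 5)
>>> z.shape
(5, 5)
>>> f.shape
(19, 5)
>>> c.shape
(19, 5, 5)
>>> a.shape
(19, 19)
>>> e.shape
(19, 5, 5)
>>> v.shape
(5, 19)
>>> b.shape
(5, 5)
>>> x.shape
(5, 5)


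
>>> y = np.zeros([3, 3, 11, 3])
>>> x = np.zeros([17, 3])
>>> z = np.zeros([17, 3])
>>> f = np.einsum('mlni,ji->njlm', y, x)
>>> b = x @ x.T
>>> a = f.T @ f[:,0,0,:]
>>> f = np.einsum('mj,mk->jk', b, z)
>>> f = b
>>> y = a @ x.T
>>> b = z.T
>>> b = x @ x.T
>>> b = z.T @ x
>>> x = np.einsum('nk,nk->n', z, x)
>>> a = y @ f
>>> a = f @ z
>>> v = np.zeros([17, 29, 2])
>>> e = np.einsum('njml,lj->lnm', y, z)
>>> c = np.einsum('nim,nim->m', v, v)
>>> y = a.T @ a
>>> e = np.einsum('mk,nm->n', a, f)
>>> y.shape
(3, 3)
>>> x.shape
(17,)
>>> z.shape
(17, 3)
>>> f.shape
(17, 17)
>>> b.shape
(3, 3)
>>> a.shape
(17, 3)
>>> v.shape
(17, 29, 2)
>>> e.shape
(17,)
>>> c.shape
(2,)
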